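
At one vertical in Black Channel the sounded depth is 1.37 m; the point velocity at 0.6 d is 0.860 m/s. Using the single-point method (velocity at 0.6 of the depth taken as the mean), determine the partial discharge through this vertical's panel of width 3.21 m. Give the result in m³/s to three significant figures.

v̄ = v₀.₆ = 0.860 m/s
q = v̄ × d × w = 0.8600 × 1.37 × 3.21 = 3.782 m³/s

3.78 m³/s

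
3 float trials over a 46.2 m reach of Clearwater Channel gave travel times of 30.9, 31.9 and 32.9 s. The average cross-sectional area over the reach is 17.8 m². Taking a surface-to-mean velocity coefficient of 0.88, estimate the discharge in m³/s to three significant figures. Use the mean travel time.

22.7 m³/s

t̄ = (30.9 + 31.9 + 32.9) / 3 = 31.9 s
v_surface = L / t̄ = 46.2 / 31.9 = 1.448 m/s
v_mean = 0.88 × 1.448 = 1.274 m/s
Q = A × v_mean = 17.8 × 1.274 = 22.69 m³/s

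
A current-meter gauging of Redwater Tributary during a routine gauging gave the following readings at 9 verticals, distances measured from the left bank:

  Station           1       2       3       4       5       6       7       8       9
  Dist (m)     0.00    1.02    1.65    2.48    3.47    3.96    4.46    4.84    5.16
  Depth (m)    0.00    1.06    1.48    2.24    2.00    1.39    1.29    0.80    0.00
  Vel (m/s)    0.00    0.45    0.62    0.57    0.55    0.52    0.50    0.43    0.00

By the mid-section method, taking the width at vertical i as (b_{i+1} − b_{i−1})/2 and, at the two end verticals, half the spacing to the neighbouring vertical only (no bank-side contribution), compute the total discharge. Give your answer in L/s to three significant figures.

w_2 = (1.65 − 0.00)/2 = 0.825 m; q_2 = 0.45 × 1.06 × 0.825 = 0.3935 m³/s
w_3 = (2.48 − 1.02)/2 = 0.73 m; q_3 = 0.62 × 1.48 × 0.73 = 0.6698 m³/s
w_4 = (3.47 − 1.65)/2 = 0.91 m; q_4 = 0.57 × 2.24 × 0.91 = 1.162 m³/s
w_5 = (3.96 − 2.48)/2 = 0.74 m; q_5 = 0.55 × 2.00 × 0.74 = 0.8140 m³/s
w_6 = (4.46 − 3.47)/2 = 0.495 m; q_6 = 0.52 × 1.39 × 0.495 = 0.3578 m³/s
w_7 = (4.84 − 3.96)/2 = 0.44 m; q_7 = 0.50 × 1.29 × 0.44 = 0.2838 m³/s
w_8 = (5.16 − 4.46)/2 = 0.35 m; q_8 = 0.43 × 0.80 × 0.35 = 0.1204 m³/s
Stations 1, 9 contribute zero (depth or velocity is 0).
Q = Σ qᵢ = 3.801 m³/s
= 3.801 × 1000 = 3801 L/s

3800 L/s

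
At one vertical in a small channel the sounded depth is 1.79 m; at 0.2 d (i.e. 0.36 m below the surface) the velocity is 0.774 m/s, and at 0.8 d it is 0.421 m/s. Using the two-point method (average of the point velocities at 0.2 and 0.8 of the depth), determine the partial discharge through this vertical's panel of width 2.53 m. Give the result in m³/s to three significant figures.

2.71 m³/s

v̄ = (0.774 + 0.421) / 2 = 0.5975 m/s
q = v̄ × d × w = 0.5975 × 1.79 × 2.53 = 2.706 m³/s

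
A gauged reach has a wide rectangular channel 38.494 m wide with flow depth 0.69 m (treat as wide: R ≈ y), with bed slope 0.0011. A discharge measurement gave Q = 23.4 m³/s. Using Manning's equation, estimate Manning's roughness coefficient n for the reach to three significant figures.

0.0294

A = b·y = 38.494 × 0.69 = 26.56 m²
Wide channel: R ≈ y = 0.69 m
n = (1/Q)·A·R^(2/3)·S^(1/2) = (1/23.4) × 26.56 × 0.7808 × 0.03317 = 0.02940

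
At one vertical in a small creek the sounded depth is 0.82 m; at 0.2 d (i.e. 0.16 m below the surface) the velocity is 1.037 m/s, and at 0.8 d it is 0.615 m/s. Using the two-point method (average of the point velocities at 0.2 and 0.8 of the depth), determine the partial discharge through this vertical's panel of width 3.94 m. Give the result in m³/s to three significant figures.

2.67 m³/s

v̄ = (1.037 + 0.615) / 2 = 0.8260 m/s
q = v̄ × d × w = 0.8260 × 0.82 × 3.94 = 2.669 m³/s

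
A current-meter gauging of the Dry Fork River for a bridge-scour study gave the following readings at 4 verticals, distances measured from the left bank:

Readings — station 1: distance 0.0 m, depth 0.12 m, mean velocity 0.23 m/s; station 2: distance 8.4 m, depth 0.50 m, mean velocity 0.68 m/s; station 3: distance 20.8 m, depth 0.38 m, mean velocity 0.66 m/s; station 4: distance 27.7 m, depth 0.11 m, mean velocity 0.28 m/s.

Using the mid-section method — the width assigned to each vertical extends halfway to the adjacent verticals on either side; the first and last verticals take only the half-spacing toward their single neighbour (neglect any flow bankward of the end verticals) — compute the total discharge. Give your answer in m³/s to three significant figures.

6.18 m³/s

w_1 = (8.4 − 0.0)/2 = 4.2 m; q_1 = 0.23 × 0.12 × 4.2 = 0.1159 m³/s
w_2 = (20.8 − 0.0)/2 = 10.4 m; q_2 = 0.68 × 0.50 × 10.4 = 3.536 m³/s
w_3 = (27.7 − 8.4)/2 = 9.65 m; q_3 = 0.66 × 0.38 × 9.65 = 2.420 m³/s
w_4 = (27.7 − 20.8)/2 = 3.45 m; q_4 = 0.28 × 0.11 × 3.45 = 0.1063 m³/s
Q = Σ qᵢ = 6.178 m³/s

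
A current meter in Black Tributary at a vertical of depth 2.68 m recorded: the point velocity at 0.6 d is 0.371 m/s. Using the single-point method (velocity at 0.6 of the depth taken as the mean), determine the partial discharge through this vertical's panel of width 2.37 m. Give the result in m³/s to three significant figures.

2.36 m³/s

v̄ = v₀.₆ = 0.371 m/s
q = v̄ × d × w = 0.3710 × 2.68 × 2.37 = 2.356 m³/s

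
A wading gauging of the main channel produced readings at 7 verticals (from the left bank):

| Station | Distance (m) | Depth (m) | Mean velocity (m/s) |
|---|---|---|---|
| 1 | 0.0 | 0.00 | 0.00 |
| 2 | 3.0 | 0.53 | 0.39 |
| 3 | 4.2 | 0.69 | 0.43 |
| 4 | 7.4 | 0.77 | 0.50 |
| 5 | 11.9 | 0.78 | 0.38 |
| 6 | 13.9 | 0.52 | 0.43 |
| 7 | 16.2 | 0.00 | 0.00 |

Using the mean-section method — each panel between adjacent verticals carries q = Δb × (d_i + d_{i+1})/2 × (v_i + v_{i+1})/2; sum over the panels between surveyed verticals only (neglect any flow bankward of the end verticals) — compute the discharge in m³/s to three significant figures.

3.73 m³/s

Panel 1-2: Δb = 3 m, d̄ = (0.00+0.53)/2 = 0.265, v̄ = (0.00+0.39)/2 = 0.195 → q = 3×0.265×0.195 = 0.1550 m³/s
Panel 2-3: Δb = 1.2 m, d̄ = (0.53+0.69)/2 = 0.61, v̄ = (0.39+0.43)/2 = 0.41 → q = 1.2×0.61×0.41 = 0.3001 m³/s
Panel 3-4: Δb = 3.2 m, d̄ = (0.69+0.77)/2 = 0.73, v̄ = (0.43+0.50)/2 = 0.465 → q = 3.2×0.73×0.465 = 1.086 m³/s
Panel 4-5: Δb = 4.5 m, d̄ = (0.77+0.78)/2 = 0.775, v̄ = (0.50+0.38)/2 = 0.44 → q = 4.5×0.775×0.44 = 1.535 m³/s
Panel 5-6: Δb = 2 m, d̄ = (0.78+0.52)/2 = 0.65, v̄ = (0.38+0.43)/2 = 0.405 → q = 2×0.65×0.405 = 0.5265 m³/s
Panel 6-7: Δb = 2.3 m, d̄ = (0.52+0.00)/2 = 0.26, v̄ = (0.43+0.00)/2 = 0.215 → q = 2.3×0.26×0.215 = 0.1286 m³/s
Q = Σ q = 3.731 m³/s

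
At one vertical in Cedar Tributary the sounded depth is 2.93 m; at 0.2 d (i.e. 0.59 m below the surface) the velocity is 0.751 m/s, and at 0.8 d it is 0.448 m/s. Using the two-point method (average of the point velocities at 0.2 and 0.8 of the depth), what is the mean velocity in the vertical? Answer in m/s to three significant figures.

v̄ = (0.751 + 0.448) / 2 = 0.5995 m/s

0.600 m/s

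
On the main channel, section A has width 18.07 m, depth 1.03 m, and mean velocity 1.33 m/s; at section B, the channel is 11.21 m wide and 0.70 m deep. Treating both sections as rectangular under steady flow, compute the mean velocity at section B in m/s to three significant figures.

Q = A₁V₁ = (18.07×1.03) × 1.33 = 24.75 m³/s
A₂ = 11.21 × 0.70 = 7.847 m²
V₂ = Q/A₂ = 24.75/7.847 = 3.155 m/s

3.15 m/s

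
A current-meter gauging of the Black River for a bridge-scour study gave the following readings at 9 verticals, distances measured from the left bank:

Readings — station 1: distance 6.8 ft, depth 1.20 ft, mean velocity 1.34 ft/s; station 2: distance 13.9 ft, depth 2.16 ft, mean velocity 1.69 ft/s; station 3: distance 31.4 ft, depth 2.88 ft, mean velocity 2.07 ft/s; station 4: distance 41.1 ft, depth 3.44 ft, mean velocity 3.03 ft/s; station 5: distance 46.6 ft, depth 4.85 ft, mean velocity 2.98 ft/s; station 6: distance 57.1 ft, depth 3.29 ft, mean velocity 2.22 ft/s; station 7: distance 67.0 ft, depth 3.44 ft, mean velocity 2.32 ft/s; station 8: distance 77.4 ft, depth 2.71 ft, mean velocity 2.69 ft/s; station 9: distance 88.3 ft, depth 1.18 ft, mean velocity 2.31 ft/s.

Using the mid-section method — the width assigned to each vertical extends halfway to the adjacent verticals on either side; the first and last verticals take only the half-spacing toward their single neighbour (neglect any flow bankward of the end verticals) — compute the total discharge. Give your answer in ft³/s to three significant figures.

575 ft³/s

w_1 = (13.9 − 6.8)/2 = 3.55 ft; q_1 = 1.34 × 1.20 × 3.55 = 5.708 ft³/s
w_2 = (31.4 − 6.8)/2 = 12.3 ft; q_2 = 1.69 × 2.16 × 12.3 = 44.90 ft³/s
w_3 = (41.1 − 13.9)/2 = 13.6 ft; q_3 = 2.07 × 2.88 × 13.6 = 81.08 ft³/s
w_4 = (46.6 − 31.4)/2 = 7.6 ft; q_4 = 3.03 × 3.44 × 7.6 = 79.22 ft³/s
w_5 = (57.1 − 41.1)/2 = 8 ft; q_5 = 2.98 × 4.85 × 8 = 115.6 ft³/s
w_6 = (67.0 − 46.6)/2 = 10.2 ft; q_6 = 2.22 × 3.29 × 10.2 = 74.50 ft³/s
w_7 = (77.4 − 57.1)/2 = 10.15 ft; q_7 = 2.32 × 3.44 × 10.15 = 81.01 ft³/s
w_8 = (88.3 − 67.0)/2 = 10.65 ft; q_8 = 2.69 × 2.71 × 10.65 = 77.64 ft³/s
w_9 = (88.3 − 77.4)/2 = 5.45 ft; q_9 = 2.31 × 1.18 × 5.45 = 14.86 ft³/s
Q = Σ qᵢ = 574.5 ft³/s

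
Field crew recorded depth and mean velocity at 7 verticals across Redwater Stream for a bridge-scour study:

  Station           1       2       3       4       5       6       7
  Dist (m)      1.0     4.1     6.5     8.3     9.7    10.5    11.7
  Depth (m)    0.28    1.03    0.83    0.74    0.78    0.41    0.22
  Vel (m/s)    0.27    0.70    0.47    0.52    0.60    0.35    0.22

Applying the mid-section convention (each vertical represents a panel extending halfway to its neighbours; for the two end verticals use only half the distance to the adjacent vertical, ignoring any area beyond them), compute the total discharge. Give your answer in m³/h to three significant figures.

w_1 = (4.1 − 1.0)/2 = 1.55 m; q_1 = 0.27 × 0.28 × 1.55 = 0.1172 m³/s
w_2 = (6.5 − 1.0)/2 = 2.75 m; q_2 = 0.70 × 1.03 × 2.75 = 1.983 m³/s
w_3 = (8.3 − 4.1)/2 = 2.1 m; q_3 = 0.47 × 0.83 × 2.1 = 0.8192 m³/s
w_4 = (9.7 − 6.5)/2 = 1.6 m; q_4 = 0.52 × 0.74 × 1.6 = 0.6157 m³/s
w_5 = (10.5 − 8.3)/2 = 1.1 m; q_5 = 0.60 × 0.78 × 1.1 = 0.5148 m³/s
w_6 = (11.7 − 9.7)/2 = 1 m; q_6 = 0.35 × 0.41 × 1 = 0.1435 m³/s
w_7 = (11.7 − 10.5)/2 = 0.6 m; q_7 = 0.22 × 0.22 × 0.6 = 0.02904 m³/s
Q = Σ qᵢ = 4.222 m³/s
= 4.222 × 3600 = 15200 m³/h

15200 m³/h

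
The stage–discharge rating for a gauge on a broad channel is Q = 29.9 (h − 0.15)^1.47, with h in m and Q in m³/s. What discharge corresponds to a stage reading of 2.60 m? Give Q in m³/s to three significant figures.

Q = 29.9 × (2.60 − 0.15)^1.47 = 29.9 × 2.45^1.47 = 111.6 m³/s

112 m³/s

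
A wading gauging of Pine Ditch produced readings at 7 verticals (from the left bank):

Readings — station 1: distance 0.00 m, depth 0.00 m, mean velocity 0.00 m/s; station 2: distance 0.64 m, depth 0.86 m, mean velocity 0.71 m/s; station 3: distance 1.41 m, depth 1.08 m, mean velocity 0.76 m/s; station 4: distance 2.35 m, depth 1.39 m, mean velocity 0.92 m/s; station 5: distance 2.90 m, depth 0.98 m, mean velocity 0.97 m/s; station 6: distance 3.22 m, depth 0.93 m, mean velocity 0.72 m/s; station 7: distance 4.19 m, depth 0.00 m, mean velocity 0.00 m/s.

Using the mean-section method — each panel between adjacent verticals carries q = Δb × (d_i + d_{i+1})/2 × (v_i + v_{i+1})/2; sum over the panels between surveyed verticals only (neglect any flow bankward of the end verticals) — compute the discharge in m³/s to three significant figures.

Panel 1-2: Δb = 0.64 m, d̄ = (0.00+0.86)/2 = 0.43, v̄ = (0.00+0.71)/2 = 0.355 → q = 0.64×0.43×0.355 = 0.09770 m³/s
Panel 2-3: Δb = 0.77 m, d̄ = (0.86+1.08)/2 = 0.97, v̄ = (0.71+0.76)/2 = 0.735 → q = 0.77×0.97×0.735 = 0.5490 m³/s
Panel 3-4: Δb = 0.94 m, d̄ = (1.08+1.39)/2 = 1.235, v̄ = (0.76+0.92)/2 = 0.84 → q = 0.94×1.235×0.84 = 0.9752 m³/s
Panel 4-5: Δb = 0.55 m, d̄ = (1.39+0.98)/2 = 1.185, v̄ = (0.92+0.97)/2 = 0.945 → q = 0.55×1.185×0.945 = 0.6159 m³/s
Panel 5-6: Δb = 0.32 m, d̄ = (0.98+0.93)/2 = 0.955, v̄ = (0.97+0.72)/2 = 0.845 → q = 0.32×0.955×0.845 = 0.2582 m³/s
Panel 6-7: Δb = 0.97 m, d̄ = (0.93+0.00)/2 = 0.465, v̄ = (0.72+0.00)/2 = 0.36 → q = 0.97×0.465×0.36 = 0.1624 m³/s
Q = Σ q = 2.658 m³/s

2.66 m³/s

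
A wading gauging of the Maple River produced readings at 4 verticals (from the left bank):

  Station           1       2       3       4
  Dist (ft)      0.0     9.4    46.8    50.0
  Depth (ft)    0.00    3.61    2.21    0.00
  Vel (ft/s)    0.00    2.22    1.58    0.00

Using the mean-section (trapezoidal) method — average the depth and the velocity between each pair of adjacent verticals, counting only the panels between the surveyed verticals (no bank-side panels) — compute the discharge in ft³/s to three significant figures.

228 ft³/s

Panel 1-2: Δb = 9.4 ft, d̄ = (0.00+3.61)/2 = 1.805, v̄ = (0.00+2.22)/2 = 1.11 → q = 9.4×1.805×1.11 = 18.83 ft³/s
Panel 2-3: Δb = 37.4 ft, d̄ = (3.61+2.21)/2 = 2.91, v̄ = (2.22+1.58)/2 = 1.9 → q = 37.4×2.91×1.9 = 206.8 ft³/s
Panel 3-4: Δb = 3.2 ft, d̄ = (2.21+0.00)/2 = 1.105, v̄ = (1.58+0.00)/2 = 0.79 → q = 3.2×1.105×0.79 = 2.793 ft³/s
Q = Σ q = 228.4 ft³/s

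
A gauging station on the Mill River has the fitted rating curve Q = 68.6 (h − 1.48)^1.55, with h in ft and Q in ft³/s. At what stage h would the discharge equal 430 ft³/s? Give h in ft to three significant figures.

4.75 ft

h − h₀ = (Q/C)^(1/b) = (430/68.6)^(1/1.55) = 3.268 ft
h = 1.48 + 3.268 = 4.748 ft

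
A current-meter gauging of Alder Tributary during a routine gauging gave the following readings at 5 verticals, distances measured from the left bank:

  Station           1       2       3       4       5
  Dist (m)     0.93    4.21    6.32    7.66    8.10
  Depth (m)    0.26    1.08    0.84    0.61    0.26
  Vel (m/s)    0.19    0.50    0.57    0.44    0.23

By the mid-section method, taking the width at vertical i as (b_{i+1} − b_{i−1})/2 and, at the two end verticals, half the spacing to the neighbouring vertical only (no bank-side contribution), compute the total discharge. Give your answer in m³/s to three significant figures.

w_1 = (4.21 − 0.93)/2 = 1.64 m; q_1 = 0.19 × 0.26 × 1.64 = 0.08102 m³/s
w_2 = (6.32 − 0.93)/2 = 2.695 m; q_2 = 0.50 × 1.08 × 2.695 = 1.455 m³/s
w_3 = (7.66 − 4.21)/2 = 1.725 m; q_3 = 0.57 × 0.84 × 1.725 = 0.8259 m³/s
w_4 = (8.10 − 6.32)/2 = 0.89 m; q_4 = 0.44 × 0.61 × 0.89 = 0.2389 m³/s
w_5 = (8.10 − 7.66)/2 = 0.22 m; q_5 = 0.23 × 0.26 × 0.22 = 0.01316 m³/s
Q = Σ qᵢ = 2.614 m³/s

2.61 m³/s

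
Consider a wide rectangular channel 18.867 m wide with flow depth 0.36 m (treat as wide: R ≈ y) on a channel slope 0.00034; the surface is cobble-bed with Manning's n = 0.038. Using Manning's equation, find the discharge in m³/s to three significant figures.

1.67 m³/s

A = b·y = 18.867 × 0.36 = 6.792 m²
Wide channel: R ≈ y = 0.36 m
Q = (1/n)·A·R^(2/3)·S^(1/2) = (1/0.038) × 6.792 × 0.3600^(2/3) × 0.00034^(1/2) = 1.668 m³/s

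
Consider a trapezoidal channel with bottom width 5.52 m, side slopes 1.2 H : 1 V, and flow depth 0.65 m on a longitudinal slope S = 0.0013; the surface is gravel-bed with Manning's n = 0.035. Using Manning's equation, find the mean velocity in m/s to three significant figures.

A = (b + z·y)·y = (5.52 + 1.2×0.65)×0.65 = 4.095 m²
P = b + 2y√(1+z²) = 5.52 + 2×0.65×√(1+1.2²) = 7.551 m
R = A/P = 4.095/7.551 = 0.5423 m
Q = (1/n)·A·R^(2/3)·S^(1/2) = (1/0.035) × 4.095 × 0.5423^(2/3) × 0.0013^(1/2) = 2.805 m³/s
V = Q/A = 2.805/4.095 = 0.6851 m/s

0.685 m/s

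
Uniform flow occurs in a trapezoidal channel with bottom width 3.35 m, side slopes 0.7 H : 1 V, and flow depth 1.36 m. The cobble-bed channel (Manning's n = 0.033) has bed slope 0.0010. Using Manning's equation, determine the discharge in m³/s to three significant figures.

A = (b + z·y)·y = (3.35 + 0.7×1.36)×1.36 = 5.851 m²
P = b + 2y√(1+z²) = 3.35 + 2×1.36×√(1+0.7²) = 6.670 m
R = A/P = 5.851/6.670 = 0.8771 m
Q = (1/n)·A·R^(2/3)·S^(1/2) = (1/0.033) × 5.851 × 0.8771^(2/3) × 0.0010^(1/2) = 5.137 m³/s

5.14 m³/s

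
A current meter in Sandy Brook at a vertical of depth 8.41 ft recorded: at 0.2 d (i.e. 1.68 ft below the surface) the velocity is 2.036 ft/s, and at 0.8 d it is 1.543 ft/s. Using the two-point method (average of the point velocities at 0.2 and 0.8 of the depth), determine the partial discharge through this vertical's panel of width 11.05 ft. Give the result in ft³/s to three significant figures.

v̄ = (2.036 + 1.543) / 2 = 1.790 ft/s
q = v̄ × d × w = 1.790 × 8.41 × 11.05 = 166.3 ft³/s

166 ft³/s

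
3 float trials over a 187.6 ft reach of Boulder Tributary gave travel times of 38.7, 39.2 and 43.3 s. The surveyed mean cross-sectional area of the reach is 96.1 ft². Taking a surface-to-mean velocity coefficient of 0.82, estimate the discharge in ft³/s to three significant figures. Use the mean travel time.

366 ft³/s

t̄ = (38.7 + 39.2 + 43.3) / 3 = 40.4 s
v_surface = L / t̄ = 187.6 / 40.4 = 4.644 ft/s
v_mean = 0.82 × 4.644 = 3.808 ft/s
Q = A × v_mean = 96.1 × 3.808 = 365.9 ft³/s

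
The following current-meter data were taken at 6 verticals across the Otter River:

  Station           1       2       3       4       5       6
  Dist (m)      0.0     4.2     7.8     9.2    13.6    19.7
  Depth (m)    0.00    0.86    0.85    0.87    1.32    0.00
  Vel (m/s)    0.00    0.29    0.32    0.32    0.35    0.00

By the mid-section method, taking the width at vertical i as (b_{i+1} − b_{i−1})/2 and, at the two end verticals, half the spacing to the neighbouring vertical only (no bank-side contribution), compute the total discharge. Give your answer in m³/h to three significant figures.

17600 m³/h

w_2 = (7.8 − 0.0)/2 = 3.9 m; q_2 = 0.29 × 0.86 × 3.9 = 0.9727 m³/s
w_3 = (9.2 − 4.2)/2 = 2.5 m; q_3 = 0.32 × 0.85 × 2.5 = 0.6800 m³/s
w_4 = (13.6 − 7.8)/2 = 2.9 m; q_4 = 0.32 × 0.87 × 2.9 = 0.8074 m³/s
w_5 = (19.7 − 9.2)/2 = 5.25 m; q_5 = 0.35 × 1.32 × 5.25 = 2.426 m³/s
Stations 1, 6 contribute zero (depth or velocity is 0).
Q = Σ qᵢ = 4.886 m³/s
= 4.886 × 3600 = 17590 m³/h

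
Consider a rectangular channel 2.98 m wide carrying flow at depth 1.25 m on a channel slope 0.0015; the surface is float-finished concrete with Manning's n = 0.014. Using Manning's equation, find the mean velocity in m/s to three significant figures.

A = b·y = 2.98 × 1.25 = 3.725 m²
P = b + 2y = 2.98 + 2×1.25 = 5.480 m
R = A/P = 3.725/5.480 = 0.6797 m
Q = (1/n)·A·R^(2/3)·S^(1/2) = (1/0.014) × 3.725 × 0.6797^(2/3) × 0.0015^(1/2) = 7.967 m³/s
V = Q/A = 7.967/3.725 = 2.139 m/s

2.14 m/s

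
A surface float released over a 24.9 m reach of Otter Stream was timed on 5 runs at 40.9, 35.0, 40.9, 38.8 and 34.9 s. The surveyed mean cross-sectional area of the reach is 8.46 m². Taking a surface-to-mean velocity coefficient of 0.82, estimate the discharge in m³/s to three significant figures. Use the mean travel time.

4.53 m³/s

t̄ = (40.9 + 35.0 + 40.9 + 38.8 + 34.9) / 5 = 38.1 s
v_surface = L / t̄ = 24.9 / 38.1 = 0.6535 m/s
v_mean = 0.82 × 0.6535 = 0.5359 m/s
Q = A × v_mean = 8.46 × 0.5359 = 4.534 m³/s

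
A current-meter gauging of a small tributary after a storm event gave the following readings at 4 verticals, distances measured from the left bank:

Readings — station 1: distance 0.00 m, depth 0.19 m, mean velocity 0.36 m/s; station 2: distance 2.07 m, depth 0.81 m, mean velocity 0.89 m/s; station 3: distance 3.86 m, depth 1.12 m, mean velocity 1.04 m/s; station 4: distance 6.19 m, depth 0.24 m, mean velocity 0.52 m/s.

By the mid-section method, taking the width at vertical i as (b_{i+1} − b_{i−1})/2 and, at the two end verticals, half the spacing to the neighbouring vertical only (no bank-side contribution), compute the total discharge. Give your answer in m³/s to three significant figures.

4.01 m³/s

w_1 = (2.07 − 0.00)/2 = 1.035 m; q_1 = 0.36 × 0.19 × 1.035 = 0.07079 m³/s
w_2 = (3.86 − 0.00)/2 = 1.93 m; q_2 = 0.89 × 0.81 × 1.93 = 1.391 m³/s
w_3 = (6.19 − 2.07)/2 = 2.06 m; q_3 = 1.04 × 1.12 × 2.06 = 2.399 m³/s
w_4 = (6.19 − 3.86)/2 = 1.165 m; q_4 = 0.52 × 0.24 × 1.165 = 0.1454 m³/s
Q = Σ qᵢ = 4.007 m³/s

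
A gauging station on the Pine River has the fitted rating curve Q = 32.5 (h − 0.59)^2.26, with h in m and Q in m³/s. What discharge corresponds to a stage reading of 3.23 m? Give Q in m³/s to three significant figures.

Q = 32.5 × (3.23 − 0.59)^2.26 = 32.5 × 2.64^2.26 = 291.5 m³/s

292 m³/s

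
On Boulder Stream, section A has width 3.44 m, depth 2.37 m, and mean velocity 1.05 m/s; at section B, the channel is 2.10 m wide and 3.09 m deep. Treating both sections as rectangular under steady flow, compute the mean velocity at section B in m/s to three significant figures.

Q = A₁V₁ = (3.44×2.37) × 1.05 = 8.560 m³/s
A₂ = 2.10 × 3.09 = 6.489 m²
V₂ = Q/A₂ = 8.560/6.489 = 1.319 m/s

1.32 m/s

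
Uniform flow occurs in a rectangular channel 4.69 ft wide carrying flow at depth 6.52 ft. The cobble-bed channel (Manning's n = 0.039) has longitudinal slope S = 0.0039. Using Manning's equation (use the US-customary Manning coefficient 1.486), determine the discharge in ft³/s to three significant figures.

A = b·y = 4.69 × 6.52 = 30.58 ft²
P = b + 2y = 4.69 + 2×6.52 = 17.73 ft
R = A/P = 30.58/17.73 = 1.725 ft
Q = (1.486/n)·A·R^(2/3)·S^(1/2) = (1.486/0.039) × 30.58 × 1.725^(2/3) × 0.0039^(1/2) = 104.6 ft³/s

105 ft³/s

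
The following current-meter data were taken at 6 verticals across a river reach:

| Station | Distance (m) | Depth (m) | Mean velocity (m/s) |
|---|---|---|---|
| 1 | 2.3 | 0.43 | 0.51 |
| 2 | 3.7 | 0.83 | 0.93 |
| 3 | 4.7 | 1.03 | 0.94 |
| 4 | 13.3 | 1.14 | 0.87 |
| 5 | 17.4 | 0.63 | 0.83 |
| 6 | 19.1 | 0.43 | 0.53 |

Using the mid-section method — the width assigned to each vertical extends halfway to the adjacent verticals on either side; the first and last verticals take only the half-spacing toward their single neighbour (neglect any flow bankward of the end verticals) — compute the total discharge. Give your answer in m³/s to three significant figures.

w_1 = (3.7 − 2.3)/2 = 0.7 m; q_1 = 0.51 × 0.43 × 0.7 = 0.1535 m³/s
w_2 = (4.7 − 2.3)/2 = 1.2 m; q_2 = 0.93 × 0.83 × 1.2 = 0.9263 m³/s
w_3 = (13.3 − 3.7)/2 = 4.8 m; q_3 = 0.94 × 1.03 × 4.8 = 4.647 m³/s
w_4 = (17.4 − 4.7)/2 = 6.35 m; q_4 = 0.87 × 1.14 × 6.35 = 6.298 m³/s
w_5 = (19.1 − 13.3)/2 = 2.9 m; q_5 = 0.83 × 0.63 × 2.9 = 1.516 m³/s
w_6 = (19.1 − 17.4)/2 = 0.85 m; q_6 = 0.53 × 0.43 × 0.85 = 0.1937 m³/s
Q = Σ qᵢ = 13.74 m³/s

13.7 m³/s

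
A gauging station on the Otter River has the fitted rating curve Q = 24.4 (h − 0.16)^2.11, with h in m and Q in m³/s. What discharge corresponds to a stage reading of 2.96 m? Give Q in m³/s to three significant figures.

214 m³/s

Q = 24.4 × (2.96 − 0.16)^2.11 = 24.4 × 2.8^2.11 = 214.2 m³/s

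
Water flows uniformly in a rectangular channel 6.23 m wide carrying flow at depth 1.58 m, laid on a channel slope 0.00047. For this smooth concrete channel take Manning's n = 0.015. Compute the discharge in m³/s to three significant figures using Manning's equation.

14.7 m³/s

A = b·y = 6.23 × 1.58 = 9.843 m²
P = b + 2y = 6.23 + 2×1.58 = 9.390 m
R = A/P = 9.843/9.390 = 1.048 m
Q = (1/n)·A·R^(2/3)·S^(1/2) = (1/0.015) × 9.843 × 1.048^(2/3) × 0.00047^(1/2) = 14.68 m³/s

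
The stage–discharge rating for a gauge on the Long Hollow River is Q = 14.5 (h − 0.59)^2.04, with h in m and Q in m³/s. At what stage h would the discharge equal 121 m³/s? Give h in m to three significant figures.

h − h₀ = (Q/C)^(1/b) = (121/14.5)^(1/2.04) = 2.829 m
h = 0.59 + 2.829 = 3.419 m

3.42 m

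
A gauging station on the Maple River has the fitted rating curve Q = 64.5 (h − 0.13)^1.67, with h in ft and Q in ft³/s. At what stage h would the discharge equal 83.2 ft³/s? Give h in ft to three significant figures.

h − h₀ = (Q/C)^(1/b) = (83.2/64.5)^(1/1.67) = 1.165 ft
h = 0.13 + 1.165 = 1.295 ft

1.29 ft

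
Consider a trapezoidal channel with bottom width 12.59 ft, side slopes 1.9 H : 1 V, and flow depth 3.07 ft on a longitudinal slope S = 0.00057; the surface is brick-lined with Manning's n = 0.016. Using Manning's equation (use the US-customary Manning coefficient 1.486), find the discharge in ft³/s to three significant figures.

A = (b + z·y)·y = (12.59 + 1.9×3.07)×3.07 = 56.56 ft²
P = b + 2y√(1+z²) = 12.59 + 2×3.07×√(1+1.9²) = 25.77 ft
R = A/P = 56.56/25.77 = 2.194 ft
Q = (1.486/n)·A·R^(2/3)·S^(1/2) = (1.486/0.016) × 56.56 × 2.194^(2/3) × 0.00057^(1/2) = 211.8 ft³/s

212 ft³/s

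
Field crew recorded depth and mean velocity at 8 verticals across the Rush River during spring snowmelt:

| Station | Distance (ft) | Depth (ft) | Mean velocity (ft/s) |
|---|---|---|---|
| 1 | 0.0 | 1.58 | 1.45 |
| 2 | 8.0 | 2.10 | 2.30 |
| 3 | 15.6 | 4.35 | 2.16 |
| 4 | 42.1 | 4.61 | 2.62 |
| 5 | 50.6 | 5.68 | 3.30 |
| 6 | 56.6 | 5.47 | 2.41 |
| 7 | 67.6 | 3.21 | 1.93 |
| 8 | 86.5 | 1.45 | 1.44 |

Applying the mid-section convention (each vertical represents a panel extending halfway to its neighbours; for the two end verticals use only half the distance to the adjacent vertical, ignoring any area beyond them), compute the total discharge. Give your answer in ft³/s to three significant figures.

w_1 = (8.0 − 0.0)/2 = 4 ft; q_1 = 1.45 × 1.58 × 4 = 9.164 ft³/s
w_2 = (15.6 − 0.0)/2 = 7.8 ft; q_2 = 2.30 × 2.10 × 7.8 = 37.67 ft³/s
w_3 = (42.1 − 8.0)/2 = 17.05 ft; q_3 = 2.16 × 4.35 × 17.05 = 160.2 ft³/s
w_4 = (50.6 − 15.6)/2 = 17.5 ft; q_4 = 2.62 × 4.61 × 17.5 = 211.4 ft³/s
w_5 = (56.6 − 42.1)/2 = 7.25 ft; q_5 = 3.30 × 5.68 × 7.25 = 135.9 ft³/s
w_6 = (67.6 − 50.6)/2 = 8.5 ft; q_6 = 2.41 × 5.47 × 8.5 = 112.1 ft³/s
w_7 = (86.5 − 56.6)/2 = 14.95 ft; q_7 = 1.93 × 3.21 × 14.95 = 92.62 ft³/s
w_8 = (86.5 − 67.6)/2 = 9.45 ft; q_8 = 1.44 × 1.45 × 9.45 = 19.73 ft³/s
Q = Σ qᵢ = 778.7 ft³/s

779 ft³/s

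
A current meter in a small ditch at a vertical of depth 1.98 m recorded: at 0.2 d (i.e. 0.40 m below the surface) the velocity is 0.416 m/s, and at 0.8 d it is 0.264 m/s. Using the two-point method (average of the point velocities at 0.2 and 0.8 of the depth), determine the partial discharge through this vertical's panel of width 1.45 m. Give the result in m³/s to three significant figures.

0.976 m³/s

v̄ = (0.416 + 0.264) / 2 = 0.3400 m/s
q = v̄ × d × w = 0.3400 × 1.98 × 1.45 = 0.9761 m³/s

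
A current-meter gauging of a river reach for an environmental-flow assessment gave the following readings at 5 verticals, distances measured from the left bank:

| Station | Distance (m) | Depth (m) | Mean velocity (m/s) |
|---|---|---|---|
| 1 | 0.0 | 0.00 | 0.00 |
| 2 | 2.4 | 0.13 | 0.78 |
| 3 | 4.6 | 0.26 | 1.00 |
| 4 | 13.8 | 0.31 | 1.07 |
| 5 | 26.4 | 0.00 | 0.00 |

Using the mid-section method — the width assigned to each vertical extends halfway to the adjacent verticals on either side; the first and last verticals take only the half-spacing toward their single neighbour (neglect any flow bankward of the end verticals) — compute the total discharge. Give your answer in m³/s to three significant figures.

w_2 = (4.6 − 0.0)/2 = 2.3 m; q_2 = 0.78 × 0.13 × 2.3 = 0.2332 m³/s
w_3 = (13.8 − 2.4)/2 = 5.7 m; q_3 = 1.00 × 0.26 × 5.7 = 1.482 m³/s
w_4 = (26.4 − 4.6)/2 = 10.9 m; q_4 = 1.07 × 0.31 × 10.9 = 3.616 m³/s
Stations 1, 5 contribute zero (depth or velocity is 0).
Q = Σ qᵢ = 5.331 m³/s

5.33 m³/s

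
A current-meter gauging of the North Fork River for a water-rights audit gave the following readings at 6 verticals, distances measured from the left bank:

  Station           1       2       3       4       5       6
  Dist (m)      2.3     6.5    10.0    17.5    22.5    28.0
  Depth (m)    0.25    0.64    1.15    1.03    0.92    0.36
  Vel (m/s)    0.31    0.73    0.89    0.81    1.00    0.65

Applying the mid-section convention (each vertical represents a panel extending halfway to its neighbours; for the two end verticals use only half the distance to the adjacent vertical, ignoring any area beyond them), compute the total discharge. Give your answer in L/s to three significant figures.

18300 L/s

w_1 = (6.5 − 2.3)/2 = 2.1 m; q_1 = 0.31 × 0.25 × 2.1 = 0.1628 m³/s
w_2 = (10.0 − 2.3)/2 = 3.85 m; q_2 = 0.73 × 0.64 × 3.85 = 1.799 m³/s
w_3 = (17.5 − 6.5)/2 = 5.5 m; q_3 = 0.89 × 1.15 × 5.5 = 5.629 m³/s
w_4 = (22.5 − 10.0)/2 = 6.25 m; q_4 = 0.81 × 1.03 × 6.25 = 5.214 m³/s
w_5 = (28.0 − 17.5)/2 = 5.25 m; q_5 = 1.00 × 0.92 × 5.25 = 4.830 m³/s
w_6 = (28.0 − 22.5)/2 = 2.75 m; q_6 = 0.65 × 0.36 × 2.75 = 0.6435 m³/s
Q = Σ qᵢ = 18.28 m³/s
= 18.28 × 1000 = 18280 L/s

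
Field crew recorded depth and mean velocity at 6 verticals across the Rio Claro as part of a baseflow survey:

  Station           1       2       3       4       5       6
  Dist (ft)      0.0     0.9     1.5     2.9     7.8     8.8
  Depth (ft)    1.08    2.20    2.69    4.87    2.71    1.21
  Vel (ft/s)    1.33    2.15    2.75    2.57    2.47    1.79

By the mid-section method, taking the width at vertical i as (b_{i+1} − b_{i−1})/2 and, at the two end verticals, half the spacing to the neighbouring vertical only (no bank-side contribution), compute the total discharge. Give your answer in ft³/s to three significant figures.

71.8 ft³/s

w_1 = (0.9 − 0.0)/2 = 0.45 ft; q_1 = 1.33 × 1.08 × 0.45 = 0.6464 ft³/s
w_2 = (1.5 − 0.0)/2 = 0.75 ft; q_2 = 2.15 × 2.20 × 0.75 = 3.548 ft³/s
w_3 = (2.9 − 0.9)/2 = 1 ft; q_3 = 2.75 × 2.69 × 1 = 7.398 ft³/s
w_4 = (7.8 − 1.5)/2 = 3.15 ft; q_4 = 2.57 × 4.87 × 3.15 = 39.43 ft³/s
w_5 = (8.8 − 2.9)/2 = 2.95 ft; q_5 = 2.47 × 2.71 × 2.95 = 19.75 ft³/s
w_6 = (8.8 − 7.8)/2 = 0.5 ft; q_6 = 1.79 × 1.21 × 0.5 = 1.083 ft³/s
Q = Σ qᵢ = 71.85 ft³/s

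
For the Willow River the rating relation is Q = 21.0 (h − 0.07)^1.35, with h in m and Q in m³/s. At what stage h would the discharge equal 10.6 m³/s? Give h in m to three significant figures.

h − h₀ = (Q/C)^(1/b) = (10.6/21.0)^(1/1.35) = 0.6026 m
h = 0.07 + 0.6026 = 0.6726 m

0.673 m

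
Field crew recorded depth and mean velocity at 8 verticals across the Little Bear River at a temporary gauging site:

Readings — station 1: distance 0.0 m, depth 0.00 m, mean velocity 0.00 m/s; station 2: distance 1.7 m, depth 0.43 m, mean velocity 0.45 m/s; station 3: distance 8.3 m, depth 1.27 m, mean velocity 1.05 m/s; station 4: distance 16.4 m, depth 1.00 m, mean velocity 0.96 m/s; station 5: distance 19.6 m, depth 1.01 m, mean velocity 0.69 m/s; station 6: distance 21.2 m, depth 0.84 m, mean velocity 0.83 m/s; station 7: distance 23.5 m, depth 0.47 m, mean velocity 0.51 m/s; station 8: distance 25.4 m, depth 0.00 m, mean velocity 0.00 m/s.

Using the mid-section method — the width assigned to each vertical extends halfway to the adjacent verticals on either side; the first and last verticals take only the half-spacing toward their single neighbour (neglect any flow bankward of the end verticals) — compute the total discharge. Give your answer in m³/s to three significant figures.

19.6 m³/s

w_2 = (8.3 − 0.0)/2 = 4.15 m; q_2 = 0.45 × 0.43 × 4.15 = 0.8030 m³/s
w_3 = (16.4 − 1.7)/2 = 7.35 m; q_3 = 1.05 × 1.27 × 7.35 = 9.801 m³/s
w_4 = (19.6 − 8.3)/2 = 5.65 m; q_4 = 0.96 × 1.00 × 5.65 = 5.424 m³/s
w_5 = (21.2 − 16.4)/2 = 2.4 m; q_5 = 0.69 × 1.01 × 2.4 = 1.673 m³/s
w_6 = (23.5 − 19.6)/2 = 1.95 m; q_6 = 0.83 × 0.84 × 1.95 = 1.360 m³/s
w_7 = (25.4 − 21.2)/2 = 2.1 m; q_7 = 0.51 × 0.47 × 2.1 = 0.5034 m³/s
Stations 1, 8 contribute zero (depth or velocity is 0).
Q = Σ qᵢ = 19.56 m³/s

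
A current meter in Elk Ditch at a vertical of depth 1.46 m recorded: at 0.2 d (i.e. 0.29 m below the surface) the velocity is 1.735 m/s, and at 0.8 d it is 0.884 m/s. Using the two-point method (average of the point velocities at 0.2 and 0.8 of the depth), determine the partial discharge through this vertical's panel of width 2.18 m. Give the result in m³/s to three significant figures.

v̄ = (1.735 + 0.884) / 2 = 1.310 m/s
q = v̄ × d × w = 1.310 × 1.46 × 2.18 = 4.168 m³/s

4.17 m³/s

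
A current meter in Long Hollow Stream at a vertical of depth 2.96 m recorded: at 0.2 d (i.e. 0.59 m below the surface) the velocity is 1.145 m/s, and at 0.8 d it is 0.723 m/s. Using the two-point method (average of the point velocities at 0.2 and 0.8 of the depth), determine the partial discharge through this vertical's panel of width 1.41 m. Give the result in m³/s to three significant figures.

3.90 m³/s

v̄ = (1.145 + 0.723) / 2 = 0.9340 m/s
q = v̄ × d × w = 0.9340 × 2.96 × 1.41 = 3.898 m³/s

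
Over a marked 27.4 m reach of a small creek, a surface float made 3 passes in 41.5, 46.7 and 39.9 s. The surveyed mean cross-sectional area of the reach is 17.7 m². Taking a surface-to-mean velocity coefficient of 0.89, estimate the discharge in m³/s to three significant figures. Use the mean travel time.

t̄ = (41.5 + 46.7 + 39.9) / 3 = 42.7 s
v_surface = L / t̄ = 27.4 / 42.7 = 0.6417 m/s
v_mean = 0.89 × 0.6417 = 0.5711 m/s
Q = A × v_mean = 17.7 × 0.5711 = 10.11 m³/s

10.1 m³/s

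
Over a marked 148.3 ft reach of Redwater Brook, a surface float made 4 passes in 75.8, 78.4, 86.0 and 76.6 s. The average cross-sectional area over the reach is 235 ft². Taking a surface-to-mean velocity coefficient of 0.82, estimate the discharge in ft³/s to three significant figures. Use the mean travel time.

t̄ = (75.8 + 78.4 + 86.0 + 76.6) / 4 = 79.2 s
v_surface = L / t̄ = 148.3 / 79.2 = 1.872 ft/s
v_mean = 0.82 × 1.872 = 1.535 ft/s
Q = A × v_mean = 235 × 1.535 = 360.8 ft³/s

361 ft³/s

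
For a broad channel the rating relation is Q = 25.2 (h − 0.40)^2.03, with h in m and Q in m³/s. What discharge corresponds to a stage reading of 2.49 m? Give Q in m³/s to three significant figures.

Q = 25.2 × (2.49 − 0.40)^2.03 = 25.2 × 2.09^2.03 = 112.5 m³/s

113 m³/s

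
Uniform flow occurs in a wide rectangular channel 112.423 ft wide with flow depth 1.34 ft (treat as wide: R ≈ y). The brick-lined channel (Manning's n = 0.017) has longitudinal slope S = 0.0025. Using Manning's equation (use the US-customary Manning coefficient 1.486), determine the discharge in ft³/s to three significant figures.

800 ft³/s

A = b·y = 112.423 × 1.34 = 150.6 ft²
Wide channel: R ≈ y = 1.34 ft
Q = (1.486/n)·A·R^(2/3)·S^(1/2) = (1.486/0.017) × 150.6 × 1.340^(2/3) × 0.0025^(1/2) = 800.3 ft³/s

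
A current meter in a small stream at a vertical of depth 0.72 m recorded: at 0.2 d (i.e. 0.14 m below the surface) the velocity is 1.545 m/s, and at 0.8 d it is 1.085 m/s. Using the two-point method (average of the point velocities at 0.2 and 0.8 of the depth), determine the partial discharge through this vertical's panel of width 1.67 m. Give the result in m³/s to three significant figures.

1.58 m³/s

v̄ = (1.545 + 1.085) / 2 = 1.315 m/s
q = v̄ × d × w = 1.315 × 0.72 × 1.67 = 1.581 m³/s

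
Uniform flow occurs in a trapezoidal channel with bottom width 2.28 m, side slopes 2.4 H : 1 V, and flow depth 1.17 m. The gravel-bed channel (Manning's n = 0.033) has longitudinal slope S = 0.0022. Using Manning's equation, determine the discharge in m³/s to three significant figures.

6.74 m³/s

A = (b + z·y)·y = (2.28 + 2.4×1.17)×1.17 = 5.953 m²
P = b + 2y√(1+z²) = 2.28 + 2×1.17×√(1+2.4²) = 8.364 m
R = A/P = 5.953/8.364 = 0.7117 m
Q = (1/n)·A·R^(2/3)·S^(1/2) = (1/0.033) × 5.953 × 0.7117^(2/3) × 0.0022^(1/2) = 6.745 m³/s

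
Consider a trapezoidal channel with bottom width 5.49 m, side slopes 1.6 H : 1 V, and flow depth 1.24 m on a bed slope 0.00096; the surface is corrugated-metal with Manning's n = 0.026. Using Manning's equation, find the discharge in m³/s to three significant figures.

A = (b + z·y)·y = (5.49 + 1.6×1.24)×1.24 = 9.268 m²
P = b + 2y√(1+z²) = 5.49 + 2×1.24×√(1+1.6²) = 10.17 m
R = A/P = 9.268/10.17 = 0.9114 m
Q = (1/n)·A·R^(2/3)·S^(1/2) = (1/0.026) × 9.268 × 0.9114^(2/3) × 0.00096^(1/2) = 10.38 m³/s

10.4 m³/s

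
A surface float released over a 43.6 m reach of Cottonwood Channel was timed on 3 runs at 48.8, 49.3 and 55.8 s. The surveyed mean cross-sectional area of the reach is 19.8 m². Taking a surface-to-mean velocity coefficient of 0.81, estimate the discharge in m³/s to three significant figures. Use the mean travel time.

13.6 m³/s

t̄ = (48.8 + 49.3 + 55.8) / 3 = 51.3 s
v_surface = L / t̄ = 43.6 / 51.3 = 0.8499 m/s
v_mean = 0.81 × 0.8499 = 0.6884 m/s
Q = A × v_mean = 19.8 × 0.6884 = 13.63 m³/s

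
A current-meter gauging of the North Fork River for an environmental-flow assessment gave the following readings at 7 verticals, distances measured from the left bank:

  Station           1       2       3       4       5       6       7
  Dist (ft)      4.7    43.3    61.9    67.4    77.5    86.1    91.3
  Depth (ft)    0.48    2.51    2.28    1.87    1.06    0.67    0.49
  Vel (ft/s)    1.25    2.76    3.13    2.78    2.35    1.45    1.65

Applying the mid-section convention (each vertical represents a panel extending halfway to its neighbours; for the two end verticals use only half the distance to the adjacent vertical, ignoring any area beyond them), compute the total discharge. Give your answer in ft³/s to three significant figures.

w_1 = (43.3 − 4.7)/2 = 19.3 ft; q_1 = 1.25 × 0.48 × 19.3 = 11.58 ft³/s
w_2 = (61.9 − 4.7)/2 = 28.6 ft; q_2 = 2.76 × 2.51 × 28.6 = 198.1 ft³/s
w_3 = (67.4 − 43.3)/2 = 12.05 ft; q_3 = 3.13 × 2.28 × 12.05 = 85.99 ft³/s
w_4 = (77.5 − 61.9)/2 = 7.8 ft; q_4 = 2.78 × 1.87 × 7.8 = 40.55 ft³/s
w_5 = (86.1 − 67.4)/2 = 9.35 ft; q_5 = 2.35 × 1.06 × 9.35 = 23.29 ft³/s
w_6 = (91.3 − 77.5)/2 = 6.9 ft; q_6 = 1.45 × 0.67 × 6.9 = 6.703 ft³/s
w_7 = (91.3 − 86.1)/2 = 2.6 ft; q_7 = 1.65 × 0.49 × 2.6 = 2.102 ft³/s
Q = Σ qᵢ = 368.3 ft³/s

368 ft³/s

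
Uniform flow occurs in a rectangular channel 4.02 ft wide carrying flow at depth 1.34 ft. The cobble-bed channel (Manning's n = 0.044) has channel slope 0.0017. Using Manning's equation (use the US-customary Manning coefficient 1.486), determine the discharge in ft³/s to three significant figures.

6.49 ft³/s

A = b·y = 4.02 × 1.34 = 5.387 ft²
P = b + 2y = 4.02 + 2×1.34 = 6.700 ft
R = A/P = 5.387/6.700 = 0.8040 ft
Q = (1.486/n)·A·R^(2/3)·S^(1/2) = (1.486/0.044) × 5.387 × 0.8040^(2/3) × 0.0017^(1/2) = 6.486 ft³/s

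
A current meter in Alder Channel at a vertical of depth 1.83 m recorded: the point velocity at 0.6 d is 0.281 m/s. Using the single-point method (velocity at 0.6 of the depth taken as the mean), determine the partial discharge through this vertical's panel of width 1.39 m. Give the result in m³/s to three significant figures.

0.715 m³/s

v̄ = v₀.₆ = 0.281 m/s
q = v̄ × d × w = 0.2810 × 1.83 × 1.39 = 0.7148 m³/s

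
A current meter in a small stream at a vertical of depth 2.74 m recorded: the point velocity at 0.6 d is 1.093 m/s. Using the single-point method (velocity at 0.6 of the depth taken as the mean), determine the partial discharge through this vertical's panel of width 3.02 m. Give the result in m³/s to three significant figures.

9.04 m³/s

v̄ = v₀.₆ = 1.093 m/s
q = v̄ × d × w = 1.093 × 2.74 × 3.02 = 9.044 m³/s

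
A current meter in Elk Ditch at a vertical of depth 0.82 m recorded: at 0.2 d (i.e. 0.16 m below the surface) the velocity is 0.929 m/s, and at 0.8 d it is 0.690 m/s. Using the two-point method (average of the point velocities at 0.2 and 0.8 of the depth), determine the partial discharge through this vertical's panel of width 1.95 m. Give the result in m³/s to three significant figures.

1.29 m³/s

v̄ = (0.929 + 0.690) / 2 = 0.8095 m/s
q = v̄ × d × w = 0.8095 × 0.82 × 1.95 = 1.294 m³/s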